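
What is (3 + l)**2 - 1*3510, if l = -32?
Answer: -2669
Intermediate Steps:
(3 + l)**2 - 1*3510 = (3 - 32)**2 - 1*3510 = (-29)**2 - 3510 = 841 - 3510 = -2669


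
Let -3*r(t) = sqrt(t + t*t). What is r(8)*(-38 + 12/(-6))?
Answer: 80*sqrt(2) ≈ 113.14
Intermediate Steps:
r(t) = -sqrt(t + t**2)/3 (r(t) = -sqrt(t + t*t)/3 = -sqrt(t + t**2)/3)
r(8)*(-38 + 12/(-6)) = (-2*sqrt(2)*sqrt(1 + 8)/3)*(-38 + 12/(-6)) = (-6*sqrt(2)/3)*(-38 + 12*(-1/6)) = (-2*sqrt(2))*(-38 - 2) = -2*sqrt(2)*(-40) = 80*sqrt(2)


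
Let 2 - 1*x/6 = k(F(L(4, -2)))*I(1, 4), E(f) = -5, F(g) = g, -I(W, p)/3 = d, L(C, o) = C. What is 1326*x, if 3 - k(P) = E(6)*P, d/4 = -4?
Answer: -8767512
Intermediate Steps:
d = -16 (d = 4*(-4) = -16)
I(W, p) = 48 (I(W, p) = -3*(-16) = 48)
k(P) = 3 + 5*P (k(P) = 3 - (-5)*P = 3 + 5*P)
x = -6612 (x = 12 - 6*(3 + 5*4)*48 = 12 - 6*(3 + 20)*48 = 12 - 138*48 = 12 - 6*1104 = 12 - 6624 = -6612)
1326*x = 1326*(-6612) = -8767512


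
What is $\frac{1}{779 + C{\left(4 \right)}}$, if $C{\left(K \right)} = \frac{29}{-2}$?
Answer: $\frac{2}{1529} \approx 0.001308$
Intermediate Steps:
$C{\left(K \right)} = - \frac{29}{2}$ ($C{\left(K \right)} = 29 \left(- \frac{1}{2}\right) = - \frac{29}{2}$)
$\frac{1}{779 + C{\left(4 \right)}} = \frac{1}{779 - \frac{29}{2}} = \frac{1}{\frac{1529}{2}} = \frac{2}{1529}$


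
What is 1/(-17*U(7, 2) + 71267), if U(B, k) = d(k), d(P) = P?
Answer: 1/71233 ≈ 1.4038e-5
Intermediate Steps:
U(B, k) = k
1/(-17*U(7, 2) + 71267) = 1/(-17*2 + 71267) = 1/(-34 + 71267) = 1/71233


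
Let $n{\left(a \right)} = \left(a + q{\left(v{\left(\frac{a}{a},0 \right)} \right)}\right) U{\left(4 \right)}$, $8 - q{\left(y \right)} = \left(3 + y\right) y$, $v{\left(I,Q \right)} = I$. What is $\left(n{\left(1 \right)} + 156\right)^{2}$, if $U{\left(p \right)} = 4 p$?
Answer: $55696$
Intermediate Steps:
$q{\left(y \right)} = 8 - y \left(3 + y\right)$ ($q{\left(y \right)} = 8 - \left(3 + y\right) y = 8 - y \left(3 + y\right)$)
$n{\left(a \right)} = 64 + 16 a$ ($n{\left(a \right)} = \left(a - \left(-8 + \left(\frac{a}{a}\right)^{2} + \frac{3 a}{a}\right)\right) 4 \cdot 4 = \left(a - -4\right) 16 = \left(a + 4\right) 16 = \left(4 + a\right) 16 = 64 + 16 a$)
$\left(n{\left(1 \right)} + 156\right)^{2} = \left(\left(64 + 16 \cdot 1\right) + 156\right)^{2} = \left(\left(64 + 16\right) + 156\right)^{2} = \left(80 + 156\right)^{2} = 236^{2} = 55696$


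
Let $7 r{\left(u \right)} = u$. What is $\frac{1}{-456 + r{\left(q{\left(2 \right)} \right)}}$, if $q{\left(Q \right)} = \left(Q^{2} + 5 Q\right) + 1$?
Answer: $- \frac{7}{3177} \approx -0.0022033$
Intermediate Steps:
$q{\left(Q \right)} = 1 + Q^{2} + 5 Q$
$r{\left(u \right)} = \frac{u}{7}$
$\frac{1}{-456 + r{\left(q{\left(2 \right)} \right)}} = \frac{1}{-456 + \frac{1 + 2^{2} + 5 \cdot 2}{7}} = \frac{1}{-456 + \frac{1 + 4 + 10}{7}} = \frac{1}{-456 + \frac{1}{7} \cdot 15} = \frac{1}{-456 + \frac{15}{7}} = \frac{1}{- \frac{3177}{7}} = - \frac{7}{3177}$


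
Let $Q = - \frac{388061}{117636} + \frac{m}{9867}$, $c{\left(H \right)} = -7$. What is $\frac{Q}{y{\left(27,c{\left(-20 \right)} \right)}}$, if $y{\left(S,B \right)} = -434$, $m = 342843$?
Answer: $- \frac{12167227087}{167916684936} \approx -0.07246$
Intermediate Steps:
$Q = \frac{12167227087}{386904804}$ ($Q = - \frac{388061}{117636} + \frac{342843}{9867} = \left(-388061\right) \frac{1}{117636} + 342843 \cdot \frac{1}{9867} = - \frac{388061}{117636} + \frac{114281}{3289} = \frac{12167227087}{386904804} \approx 31.448$)
$\frac{Q}{y{\left(27,c{\left(-20 \right)} \right)}} = \frac{12167227087}{386904804 \left(-434\right)} = \frac{12167227087}{386904804} \left(- \frac{1}{434}\right) = - \frac{12167227087}{167916684936}$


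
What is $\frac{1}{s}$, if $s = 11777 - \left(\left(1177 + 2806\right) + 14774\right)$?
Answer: $- \frac{1}{6980} \approx -0.00014327$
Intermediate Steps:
$s = -6980$ ($s = 11777 - \left(3983 + 14774\right) = 11777 - 18757 = -6980$)
$\frac{1}{s} = \frac{1}{-6980} = - \frac{1}{6980}$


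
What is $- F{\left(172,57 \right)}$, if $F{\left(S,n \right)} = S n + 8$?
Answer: $-9812$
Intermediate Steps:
$F{\left(S,n \right)} = 8 + S n$
$- F{\left(172,57 \right)} = - (8 + 172 \cdot 57) = - (8 + 9804) = \left(-1\right) 9812 = -9812$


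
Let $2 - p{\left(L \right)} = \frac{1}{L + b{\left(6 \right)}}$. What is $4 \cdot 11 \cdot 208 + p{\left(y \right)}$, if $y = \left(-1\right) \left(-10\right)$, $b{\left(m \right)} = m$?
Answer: $\frac{146463}{16} \approx 9153.9$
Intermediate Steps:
$y = 10$
$p{\left(L \right)} = 2 - \frac{1}{6 + L}$ ($p{\left(L \right)} = 2 - \frac{1}{L + 6} = 2 - \frac{1}{6 + L}$)
$4 \cdot 11 \cdot 208 + p{\left(y \right)} = 4 \cdot 11 \cdot 208 + \frac{11 + 2 \cdot 10}{6 + 10} = 44 \cdot 208 + \frac{11 + 20}{16} = 9152 + \frac{1}{16} \cdot 31 = 9152 + \frac{31}{16} = \frac{146463}{16}$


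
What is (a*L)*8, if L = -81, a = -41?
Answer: 26568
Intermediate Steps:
(a*L)*8 = -41*(-81)*8 = 3321*8 = 26568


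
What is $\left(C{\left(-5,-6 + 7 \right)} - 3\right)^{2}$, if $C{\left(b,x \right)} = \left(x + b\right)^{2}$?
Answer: $169$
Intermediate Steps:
$C{\left(b,x \right)} = \left(b + x\right)^{2}$
$\left(C{\left(-5,-6 + 7 \right)} - 3\right)^{2} = \left(\left(-5 + \left(-6 + 7\right)\right)^{2} - 3\right)^{2} = \left(\left(-5 + 1\right)^{2} - 3\right)^{2} = \left(\left(-4\right)^{2} - 3\right)^{2} = \left(16 - 3\right)^{2} = 13^{2} = 169$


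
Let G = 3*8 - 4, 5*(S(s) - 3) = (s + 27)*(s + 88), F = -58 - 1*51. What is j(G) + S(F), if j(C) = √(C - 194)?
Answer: 1737/5 + I*√174 ≈ 347.4 + 13.191*I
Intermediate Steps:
F = -109 (F = -58 - 51 = -109)
S(s) = 3 + (27 + s)*(88 + s)/5 (S(s) = 3 + ((s + 27)*(s + 88))/5 = 3 + ((27 + s)*(88 + s))/5 = 3 + (27 + s)*(88 + s)/5)
G = 20 (G = 24 - 4 = 20)
j(C) = √(-194 + C)
j(G) + S(F) = √(-194 + 20) + (2391/5 + 23*(-109) + (⅕)*(-109)²) = √(-174) + (2391/5 - 2507 + (⅕)*11881) = I*√174 + (2391/5 - 2507 + 11881/5) = I*√174 + 1737/5 = 1737/5 + I*√174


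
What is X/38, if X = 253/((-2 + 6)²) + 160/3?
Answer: 3319/1824 ≈ 1.8196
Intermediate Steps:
X = 3319/48 (X = 253/(4²) + 160*(⅓) = 253/16 + 160/3 = 3319/48 ≈ 69.146)
X/38 = (3319/48)/38 = (3319/48)*(1/38) = 3319/1824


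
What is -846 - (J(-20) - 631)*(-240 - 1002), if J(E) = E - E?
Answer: -784548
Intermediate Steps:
J(E) = 0
-846 - (J(-20) - 631)*(-240 - 1002) = -846 - (0 - 631)*(-240 - 1002) = -846 - (-631)*(-1242) = -846 - 1*783702 = -846 - 783702 = -784548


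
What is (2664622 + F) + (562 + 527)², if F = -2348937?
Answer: 1501606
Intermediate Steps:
(2664622 + F) + (562 + 527)² = (2664622 - 2348937) + (562 + 527)² = 315685 + 1089² = 315685 + 1185921 = 1501606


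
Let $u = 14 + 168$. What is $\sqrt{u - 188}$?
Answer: $i \sqrt{6} \approx 2.4495 i$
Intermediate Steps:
$u = 182$
$\sqrt{u - 188} = \sqrt{182 - 188} = \sqrt{-6} = i \sqrt{6}$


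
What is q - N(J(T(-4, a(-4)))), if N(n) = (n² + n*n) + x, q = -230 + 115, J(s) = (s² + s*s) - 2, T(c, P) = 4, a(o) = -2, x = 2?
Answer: -1917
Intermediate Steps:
J(s) = -2 + 2*s² (J(s) = (s² + s²) - 2 = 2*s² - 2 = -2 + 2*s²)
q = -115
N(n) = 2 + 2*n² (N(n) = (n² + n*n) + 2 = (n² + n²) + 2 = 2*n² + 2 = 2 + 2*n²)
q - N(J(T(-4, a(-4)))) = -115 - (2 + 2*(-2 + 2*4²)²) = -115 - (2 + 2*(-2 + 2*16)²) = -115 - (2 + 2*(-2 + 32)²) = -115 - (2 + 2*30²) = -115 - (2 + 2*900) = -115 - (2 + 1800) = -115 - 1*1802 = -115 - 1802 = -1917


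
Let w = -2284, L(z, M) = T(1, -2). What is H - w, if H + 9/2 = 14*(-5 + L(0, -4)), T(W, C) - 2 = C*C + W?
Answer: 4615/2 ≈ 2307.5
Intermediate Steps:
T(W, C) = 2 + W + C² (T(W, C) = 2 + (C*C + W) = 2 + (C² + W) = 2 + (W + C²) = 2 + W + C²)
L(z, M) = 7 (L(z, M) = 2 + 1 + (-2)² = 2 + 1 + 4 = 7)
H = 47/2 (H = -9/2 + 14*(-5 + 7) = -9/2 + 14*2 = -9/2 + 28 = 47/2 ≈ 23.500)
H - w = 47/2 - 1*(-2284) = 47/2 + 2284 = 4615/2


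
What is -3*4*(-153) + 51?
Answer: 1887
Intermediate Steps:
-3*4*(-153) + 51 = -12*(-153) + 51 = 1836 + 51 = 1887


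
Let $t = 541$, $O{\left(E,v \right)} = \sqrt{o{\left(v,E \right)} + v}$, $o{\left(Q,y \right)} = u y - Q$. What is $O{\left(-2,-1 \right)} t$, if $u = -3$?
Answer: $541 \sqrt{6} \approx 1325.2$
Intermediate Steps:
$o{\left(Q,y \right)} = - Q - 3 y$ ($o{\left(Q,y \right)} = - 3 y - Q = - Q - 3 y$)
$O{\left(E,v \right)} = \sqrt{3} \sqrt{- E}$ ($O{\left(E,v \right)} = \sqrt{\left(- v - 3 E\right) + v} = \sqrt{- 3 E} = \sqrt{3} \sqrt{- E}$)
$O{\left(-2,-1 \right)} t = \sqrt{3} \sqrt{\left(-1\right) \left(-2\right)} 541 = \sqrt{3} \sqrt{2} \cdot 541 = \sqrt{6} \cdot 541 = 541 \sqrt{6}$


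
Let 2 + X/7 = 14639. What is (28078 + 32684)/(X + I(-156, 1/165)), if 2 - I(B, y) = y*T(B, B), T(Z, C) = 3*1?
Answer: 1670955/2817677 ≈ 0.59303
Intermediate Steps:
X = 102459 (X = -14 + 7*14639 = -14 + 102473 = 102459)
T(Z, C) = 3
I(B, y) = 2 - 3*y (I(B, y) = 2 - y*3 = 2 - 3*y)
(28078 + 32684)/(X + I(-156, 1/165)) = (28078 + 32684)/(102459 + (2 - 3/165)) = 60762/(102459 + (2 - 3*1/165)) = 60762/(102459 + (2 - 1/55)) = 60762/(102459 + 109/55) = 60762/(5635354/55) = 60762*(55/5635354) = 1670955/2817677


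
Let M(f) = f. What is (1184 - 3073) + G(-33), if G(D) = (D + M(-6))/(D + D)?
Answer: -41545/22 ≈ -1888.4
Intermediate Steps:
G(D) = (-6 + D)/(2*D) (G(D) = (D - 6)/(D + D) = (-6 + D)/((2*D)) = (-6 + D)*(1/(2*D)) = (-6 + D)/(2*D))
(1184 - 3073) + G(-33) = (1184 - 3073) + (½)*(-6 - 33)/(-33) = -1889 + (½)*(-1/33)*(-39) = -1889 + 13/22 = -41545/22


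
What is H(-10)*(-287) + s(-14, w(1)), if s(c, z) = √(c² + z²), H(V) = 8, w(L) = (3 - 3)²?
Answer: -2282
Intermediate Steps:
w(L) = 0 (w(L) = 0² = 0)
H(-10)*(-287) + s(-14, w(1)) = 8*(-287) + √((-14)² + 0²) = -2296 + √(196 + 0) = -2296 + √196 = -2296 + 14 = -2282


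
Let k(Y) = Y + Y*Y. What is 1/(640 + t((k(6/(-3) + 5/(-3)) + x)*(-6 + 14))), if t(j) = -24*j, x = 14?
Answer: -3/11776 ≈ -0.00025476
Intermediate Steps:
k(Y) = Y + Y²
1/(640 + t((k(6/(-3) + 5/(-3)) + x)*(-6 + 14))) = 1/(640 - 24*((6/(-3) + 5/(-3))*(1 + (6/(-3) + 5/(-3))) + 14)*(-6 + 14)) = 1/(640 - 24*((6*(-⅓) + 5*(-⅓))*(1 + (6*(-⅓) + 5*(-⅓))) + 14)*8) = 1/(640 - 24*((-2 - 5/3)*(1 + (-2 - 5/3)) + 14)*8) = 1/(640 - 24*(-11*(1 - 11/3)/3 + 14)*8) = 1/(640 - 24*(-11/3*(-8/3) + 14)*8) = 1/(640 - 24*(88/9 + 14)*8) = 1/(640 - 1712*8/3) = 1/(640 - 24*1712/9) = 1/(640 - 13696/3) = 1/(-11776/3) = -3/11776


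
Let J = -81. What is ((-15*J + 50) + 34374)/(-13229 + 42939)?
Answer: 35639/29710 ≈ 1.1996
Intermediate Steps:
((-15*J + 50) + 34374)/(-13229 + 42939) = ((-15*(-81) + 50) + 34374)/(-13229 + 42939) = ((1215 + 50) + 34374)/29710 = (1265 + 34374)*(1/29710) = 35639*(1/29710) = 35639/29710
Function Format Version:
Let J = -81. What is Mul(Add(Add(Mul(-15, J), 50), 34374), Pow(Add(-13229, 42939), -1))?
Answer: Rational(35639, 29710) ≈ 1.1996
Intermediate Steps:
Mul(Add(Add(Mul(-15, J), 50), 34374), Pow(Add(-13229, 42939), -1)) = Mul(Add(Add(Mul(-15, -81), 50), 34374), Pow(Add(-13229, 42939), -1)) = Mul(Add(Add(1215, 50), 34374), Pow(29710, -1)) = Mul(Add(1265, 34374), Rational(1, 29710)) = Mul(35639, Rational(1, 29710)) = Rational(35639, 29710)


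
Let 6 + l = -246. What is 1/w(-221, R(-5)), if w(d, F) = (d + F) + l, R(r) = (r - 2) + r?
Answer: -1/485 ≈ -0.0020619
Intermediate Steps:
l = -252 (l = -6 - 246 = -252)
R(r) = -2 + 2*r (R(r) = (-2 + r) + r = -2 + 2*r)
w(d, F) = -252 + F + d (w(d, F) = (d + F) - 252 = (F + d) - 252 = -252 + F + d)
1/w(-221, R(-5)) = 1/(-252 + (-2 + 2*(-5)) - 221) = 1/(-252 + (-2 - 10) - 221) = 1/(-252 - 12 - 221) = 1/(-485) = -1/485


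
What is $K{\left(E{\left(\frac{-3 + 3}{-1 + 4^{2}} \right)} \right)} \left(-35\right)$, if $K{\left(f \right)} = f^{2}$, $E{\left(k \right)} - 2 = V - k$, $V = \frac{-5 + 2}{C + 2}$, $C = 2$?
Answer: $- \frac{875}{16} \approx -54.688$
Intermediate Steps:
$V = - \frac{3}{4}$ ($V = \frac{-5 + 2}{2 + 2} = - \frac{3}{4} \approx -0.75$)
$E{\left(k \right)} = \frac{5}{4} - k$ ($E{\left(k \right)} = 2 - \left(\frac{3}{4} + k\right) = \frac{5}{4} - k$)
$K{\left(E{\left(\frac{-3 + 3}{-1 + 4^{2}} \right)} \right)} \left(-35\right) = \left(\frac{5}{4} - \frac{-3 + 3}{-1 + 4^{2}}\right)^{2} \left(-35\right) = \left(\frac{5}{4} - \frac{0}{-1 + 16}\right)^{2} \left(-35\right) = \left(\frac{5}{4} - \frac{0}{15}\right)^{2} \left(-35\right) = \left(\frac{5}{4} - 0 \cdot \frac{1}{15}\right)^{2} \left(-35\right) = \left(\frac{5}{4} - 0\right)^{2} \left(-35\right) = \left(\frac{5}{4} + 0\right)^{2} \left(-35\right) = \left(\frac{5}{4}\right)^{2} \left(-35\right) = \frac{25}{16} \left(-35\right) = - \frac{875}{16}$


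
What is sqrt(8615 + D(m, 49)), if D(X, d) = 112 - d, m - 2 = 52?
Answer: sqrt(8678) ≈ 93.156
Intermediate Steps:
m = 54 (m = 2 + 52 = 54)
sqrt(8615 + D(m, 49)) = sqrt(8615 + (112 - 1*49)) = sqrt(8615 + (112 - 49)) = sqrt(8615 + 63) = sqrt(8678)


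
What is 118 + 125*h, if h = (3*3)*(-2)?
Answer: -2132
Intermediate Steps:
h = -18 (h = 9*(-2) = -18)
118 + 125*h = 118 + 125*(-18) = 118 - 2250 = -2132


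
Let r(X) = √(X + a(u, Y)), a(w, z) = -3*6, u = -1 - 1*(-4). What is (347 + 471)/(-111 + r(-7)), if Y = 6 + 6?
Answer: -45399/6173 - 2045*I/6173 ≈ -7.3544 - 0.33128*I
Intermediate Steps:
u = 3 (u = -1 + 4 = 3)
Y = 12
a(w, z) = -18
r(X) = √(-18 + X) (r(X) = √(X - 18) = √(-18 + X))
(347 + 471)/(-111 + r(-7)) = (347 + 471)/(-111 + √(-18 - 7)) = 818/(-111 + √(-25)) = 818/(-111 + 5*I) = 818*((-111 - 5*I)/12346) = 409*(-111 - 5*I)/6173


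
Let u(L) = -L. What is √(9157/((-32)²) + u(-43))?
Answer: √53189/32 ≈ 7.2071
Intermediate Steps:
√(9157/((-32)²) + u(-43)) = √(9157/((-32)²) - 1*(-43)) = √(9157/1024 + 43) = √(53189/1024) = √53189/32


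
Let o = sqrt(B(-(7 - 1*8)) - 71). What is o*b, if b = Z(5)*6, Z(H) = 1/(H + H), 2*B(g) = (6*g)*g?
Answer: 6*I*sqrt(17)/5 ≈ 4.9477*I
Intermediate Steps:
B(g) = 3*g**2 (B(g) = ((6*g)*g)/2 = (6*g**2)/2 = 3*g**2)
Z(H) = 1/(2*H)
b = 3/5 (b = ((1/2)/5)*6 = ((1/2)*(1/5))*6 = (1/10)*6 = 3/5 ≈ 0.60000)
o = 2*I*sqrt(17) (o = sqrt(3*(-(7 - 1*8))**2 - 71) = sqrt(3*(-(7 - 8))**2 - 71) = sqrt(3*(-1*(-1))**2 - 71) = sqrt(3*1**2 - 71) = sqrt(3*1 - 71) = sqrt(3 - 71) = sqrt(-68) = 2*I*sqrt(17) ≈ 8.2462*I)
o*b = (2*I*sqrt(17))*(3/5) = 6*I*sqrt(17)/5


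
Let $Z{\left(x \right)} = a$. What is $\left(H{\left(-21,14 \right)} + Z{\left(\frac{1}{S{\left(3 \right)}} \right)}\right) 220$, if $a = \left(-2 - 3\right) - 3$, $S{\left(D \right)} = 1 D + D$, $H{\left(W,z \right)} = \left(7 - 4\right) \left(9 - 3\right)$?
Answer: $2200$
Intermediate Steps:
$H{\left(W,z \right)} = 18$ ($H{\left(W,z \right)} = 3 \cdot 6 = 18$)
$S{\left(D \right)} = 2 D$ ($S{\left(D \right)} = D + D = 2 D$)
$a = -8$ ($a = -5 - 3 = -8$)
$Z{\left(x \right)} = -8$
$\left(H{\left(-21,14 \right)} + Z{\left(\frac{1}{S{\left(3 \right)}} \right)}\right) 220 = \left(18 - 8\right) 220 = 10 \cdot 220 = 2200$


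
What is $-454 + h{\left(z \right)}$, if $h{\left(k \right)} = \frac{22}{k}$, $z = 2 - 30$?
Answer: $- \frac{6367}{14} \approx -454.79$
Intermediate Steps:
$z = -28$
$-454 + h{\left(z \right)} = -454 + \frac{22}{-28} = -454 + 22 \left(- \frac{1}{28}\right) = -454 - \frac{11}{14} = - \frac{6367}{14}$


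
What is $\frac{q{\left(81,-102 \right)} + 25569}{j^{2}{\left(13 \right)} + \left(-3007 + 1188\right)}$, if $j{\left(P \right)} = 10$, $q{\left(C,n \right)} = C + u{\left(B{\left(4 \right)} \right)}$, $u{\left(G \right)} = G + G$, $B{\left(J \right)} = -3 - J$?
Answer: $- \frac{25636}{1719} \approx -14.913$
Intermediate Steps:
$u{\left(G \right)} = 2 G$
$q{\left(C,n \right)} = -14 + C$ ($q{\left(C,n \right)} = C + 2 \left(-3 - 4\right) = C + 2 \left(-7\right) = C - 14 = -14 + C$)
$\frac{q{\left(81,-102 \right)} + 25569}{j^{2}{\left(13 \right)} + \left(-3007 + 1188\right)} = \frac{\left(-14 + 81\right) + 25569}{10^{2} + \left(-3007 + 1188\right)} = \frac{67 + 25569}{100 - 1819} = \frac{25636}{-1719} = 25636 \left(- \frac{1}{1719}\right) = - \frac{25636}{1719}$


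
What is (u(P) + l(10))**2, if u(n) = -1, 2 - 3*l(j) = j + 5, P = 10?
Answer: 256/9 ≈ 28.444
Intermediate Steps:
l(j) = -1 - j/3 (l(j) = 2/3 - (j + 5)/3 = 2/3 - (5 + j)/3 = 2/3 + (-5/3 - j/3) = -1 - j/3)
(u(P) + l(10))**2 = (-1 + (-1 - 1/3*10))**2 = (-1 + (-1 - 10/3))**2 = (-1 - 13/3)**2 = (-16/3)**2 = 256/9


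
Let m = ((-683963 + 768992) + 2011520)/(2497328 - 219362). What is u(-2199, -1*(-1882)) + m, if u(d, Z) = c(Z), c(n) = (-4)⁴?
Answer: 585255845/2277966 ≈ 256.92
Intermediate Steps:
c(n) = 256
u(d, Z) = 256
m = 2096549/2277966 (m = (85029 + 2011520)/2277966 = 2096549*(1/2277966) = 2096549/2277966 ≈ 0.92036)
u(-2199, -1*(-1882)) + m = 256 + 2096549/2277966 = 585255845/2277966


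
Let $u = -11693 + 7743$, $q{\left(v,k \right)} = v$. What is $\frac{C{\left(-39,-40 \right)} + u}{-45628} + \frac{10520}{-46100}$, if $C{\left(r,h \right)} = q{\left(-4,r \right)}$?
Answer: $- \frac{7443179}{52586270} \approx -0.14154$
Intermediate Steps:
$C{\left(r,h \right)} = -4$
$u = -3950$
$\frac{C{\left(-39,-40 \right)} + u}{-45628} + \frac{10520}{-46100} = \frac{-4 - 3950}{-45628} + \frac{10520}{-46100} = \left(-3954\right) \left(- \frac{1}{45628}\right) + 10520 \left(- \frac{1}{46100}\right) = \frac{1977}{22814} - \frac{526}{2305} = - \frac{7443179}{52586270}$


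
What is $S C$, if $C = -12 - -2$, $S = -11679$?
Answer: $116790$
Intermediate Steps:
$C = -10$ ($C = -12 + 2 = -10$)
$S C = \left(-11679\right) \left(-10\right) = 116790$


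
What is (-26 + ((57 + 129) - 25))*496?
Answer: 66960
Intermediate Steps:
(-26 + ((57 + 129) - 25))*496 = (-26 + (186 - 25))*496 = (-26 + 161)*496 = 135*496 = 66960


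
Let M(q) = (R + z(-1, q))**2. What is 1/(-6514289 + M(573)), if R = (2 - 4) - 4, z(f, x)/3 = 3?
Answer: -1/6514280 ≈ -1.5351e-7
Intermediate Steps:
z(f, x) = 9 (z(f, x) = 3*3 = 9)
R = -6 (R = -2 - 4 = -6)
M(q) = 9 (M(q) = (-6 + 9)**2 = 3**2 = 9)
1/(-6514289 + M(573)) = 1/(-6514289 + 9) = 1/(-6514280) = -1/6514280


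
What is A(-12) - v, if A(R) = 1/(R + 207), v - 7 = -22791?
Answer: 4442881/195 ≈ 22784.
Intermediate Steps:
v = -22784 (v = 7 - 22791 = -22784)
A(R) = 1/(207 + R)
A(-12) - v = 1/(207 - 12) - 1*(-22784) = 1/195 + 22784 = 4442881/195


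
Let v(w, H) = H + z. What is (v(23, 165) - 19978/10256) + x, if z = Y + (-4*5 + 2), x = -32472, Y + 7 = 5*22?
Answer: -165244405/5128 ≈ -32224.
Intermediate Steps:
Y = 103 (Y = -7 + 5*22 = -7 + 110 = 103)
z = 85 (z = 103 + (-4*5 + 2) = 103 + (-20 + 2) = 103 - 18 = 85)
v(w, H) = 85 + H (v(w, H) = H + 85 = 85 + H)
(v(23, 165) - 19978/10256) + x = ((85 + 165) - 19978/10256) - 32472 = (250 - 19978*1/10256) - 32472 = (250 - 9989/5128) - 32472 = 1272011/5128 - 32472 = -165244405/5128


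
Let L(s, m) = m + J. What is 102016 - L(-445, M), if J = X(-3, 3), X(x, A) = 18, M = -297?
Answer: 102295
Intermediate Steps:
J = 18
L(s, m) = 18 + m (L(s, m) = m + 18 = 18 + m)
102016 - L(-445, M) = 102016 - (18 - 297) = 102016 - 1*(-279) = 102016 + 279 = 102295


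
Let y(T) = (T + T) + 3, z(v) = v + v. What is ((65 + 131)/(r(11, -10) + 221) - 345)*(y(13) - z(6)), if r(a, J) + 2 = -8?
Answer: -1234183/211 ≈ -5849.2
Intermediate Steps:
r(a, J) = -10 (r(a, J) = -2 - 8 = -10)
z(v) = 2*v
y(T) = 3 + 2*T (y(T) = 2*T + 3 = 3 + 2*T)
((65 + 131)/(r(11, -10) + 221) - 345)*(y(13) - z(6)) = ((65 + 131)/(-10 + 221) - 345)*((3 + 2*13) - 2*6) = (196/211 - 345)*((3 + 26) - 1*12) = (196*(1/211) - 345)*(29 - 12) = (196/211 - 345)*17 = -72599/211*17 = -1234183/211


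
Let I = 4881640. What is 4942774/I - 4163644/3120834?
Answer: -1224958485661/3808697021940 ≈ -0.32162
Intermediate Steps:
4942774/I - 4163644/3120834 = 4942774/4881640 - 4163644/3120834 = 4942774*(1/4881640) - 4163644*1/3120834 = 2471387/2440820 - 2081822/1560417 = -1224958485661/3808697021940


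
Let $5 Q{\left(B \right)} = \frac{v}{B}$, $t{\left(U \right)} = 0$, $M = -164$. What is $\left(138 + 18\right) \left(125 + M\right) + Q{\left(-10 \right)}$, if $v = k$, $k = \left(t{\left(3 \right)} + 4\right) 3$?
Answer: $- \frac{152106}{25} \approx -6084.2$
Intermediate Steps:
$k = 12$ ($k = \left(0 + 4\right) 3 = 4 \cdot 3 = 12$)
$v = 12$
$Q{\left(B \right)} = \frac{12}{5 B}$ ($Q{\left(B \right)} = \frac{12 \frac{1}{B}}{5} = \frac{12}{5 B}$)
$\left(138 + 18\right) \left(125 + M\right) + Q{\left(-10 \right)} = \left(138 + 18\right) \left(125 - 164\right) + \frac{12}{5 \left(-10\right)} = 156 \left(-39\right) + \frac{12}{5} \left(- \frac{1}{10}\right) = -6084 - \frac{6}{25} = - \frac{152106}{25}$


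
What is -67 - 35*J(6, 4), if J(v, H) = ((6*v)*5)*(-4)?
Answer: 25133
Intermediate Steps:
J(v, H) = -120*v (J(v, H) = (30*v)*(-4) = -120*v)
-67 - 35*J(6, 4) = -67 - (-4200)*6 = -67 - 35*(-720) = -67 + 25200 = 25133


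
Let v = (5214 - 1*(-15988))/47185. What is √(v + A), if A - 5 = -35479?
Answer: 4*I*√4936198283830/47185 ≈ 188.34*I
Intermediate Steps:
v = 21202/47185 (v = (5214 + 15988)*(1/47185) = 21202*(1/47185) = 21202/47185 ≈ 0.44934)
A = -35474 (A = 5 - 35479 = -35474)
√(v + A) = √(21202/47185 - 35474) = √(-1673819488/47185) = 4*I*√4936198283830/47185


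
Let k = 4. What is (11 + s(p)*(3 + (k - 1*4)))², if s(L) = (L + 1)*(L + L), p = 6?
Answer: 69169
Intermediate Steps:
s(L) = 2*L*(1 + L) (s(L) = (1 + L)*(2*L) = 2*L*(1 + L))
(11 + s(p)*(3 + (k - 1*4)))² = (11 + (2*6*(1 + 6))*(3 + (4 - 1*4)))² = (11 + (2*6*7)*(3 + (4 - 4)))² = (11 + 84*(3 + 0))² = (11 + 84*3)² = (11 + 252)² = 263² = 69169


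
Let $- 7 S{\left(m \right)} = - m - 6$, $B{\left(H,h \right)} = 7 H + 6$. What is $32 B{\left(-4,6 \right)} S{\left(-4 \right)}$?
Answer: $- \frac{1408}{7} \approx -201.14$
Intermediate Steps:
$B{\left(H,h \right)} = 6 + 7 H$
$S{\left(m \right)} = \frac{6}{7} + \frac{m}{7}$ ($S{\left(m \right)} = - \frac{- m - 6}{7} = - \frac{-6 - m}{7} = \frac{6}{7} + \frac{m}{7}$)
$32 B{\left(-4,6 \right)} S{\left(-4 \right)} = 32 \left(6 + 7 \left(-4\right)\right) \left(\frac{6}{7} + \frac{1}{7} \left(-4\right)\right) = 32 \left(6 - 28\right) \left(\frac{6}{7} - \frac{4}{7}\right) = 32 \left(-22\right) \frac{2}{7} = \left(-704\right) \frac{2}{7} = - \frac{1408}{7}$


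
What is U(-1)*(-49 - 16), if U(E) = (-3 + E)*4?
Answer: 1040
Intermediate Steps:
U(E) = -12 + 4*E
U(-1)*(-49 - 16) = (-12 + 4*(-1))*(-49 - 16) = (-12 - 4)*(-65) = -16*(-65) = 1040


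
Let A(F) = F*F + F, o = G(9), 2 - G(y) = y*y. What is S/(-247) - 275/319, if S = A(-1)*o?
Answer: -25/29 ≈ -0.86207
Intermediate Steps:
G(y) = 2 - y² (G(y) = 2 - y*y = 2 - y²)
o = -79 (o = 2 - 1*9² = 2 - 1*81 = 2 - 81 = -79)
A(F) = F + F² (A(F) = F² + F = F + F²)
S = 0 (S = -(1 - 1)*(-79) = -1*0*(-79) = 0*(-79) = 0)
S/(-247) - 275/319 = 0/(-247) - 275/319 = 0*(-1/247) - 275*1/319 = 0 - 25/29 = -25/29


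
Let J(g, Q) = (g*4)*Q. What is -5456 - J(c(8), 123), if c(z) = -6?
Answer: -2504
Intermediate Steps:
J(g, Q) = 4*Q*g (J(g, Q) = (4*g)*Q = 4*Q*g)
-5456 - J(c(8), 123) = -5456 - 4*123*(-6) = -5456 - 1*(-2952) = -5456 + 2952 = -2504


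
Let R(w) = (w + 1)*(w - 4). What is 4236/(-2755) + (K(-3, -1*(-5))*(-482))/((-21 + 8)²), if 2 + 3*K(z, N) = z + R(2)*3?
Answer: 28394278/1396785 ≈ 20.328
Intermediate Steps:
R(w) = (1 + w)*(-4 + w)
K(z, N) = -20/3 + z/3 (K(z, N) = -⅔ + (z + (-4 + 2² - 3*2)*3)/3 = -⅔ + (z + (-4 + 4 - 6)*3)/3 = -⅔ + (z - 6*3)/3 = -⅔ + (z - 18)/3 = -⅔ + (-18 + z)/3 = -⅔ + (-6 + z/3) = -20/3 + z/3)
4236/(-2755) + (K(-3, -1*(-5))*(-482))/((-21 + 8)²) = 4236/(-2755) + ((-20/3 + (⅓)*(-3))*(-482))/((-21 + 8)²) = 4236*(-1/2755) + ((-20/3 - 1)*(-482))/((-13)²) = -4236/2755 - 23/3*(-482)/169 = -4236/2755 + (11086/3)*(1/169) = -4236/2755 + 11086/507 = 28394278/1396785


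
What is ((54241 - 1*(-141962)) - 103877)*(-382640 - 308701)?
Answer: -63828749166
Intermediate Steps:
((54241 - 1*(-141962)) - 103877)*(-382640 - 308701) = ((54241 + 141962) - 103877)*(-691341) = (196203 - 103877)*(-691341) = 92326*(-691341) = -63828749166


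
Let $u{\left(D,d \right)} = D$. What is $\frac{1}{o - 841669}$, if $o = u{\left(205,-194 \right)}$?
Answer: $- \frac{1}{841464} \approx -1.1884 \cdot 10^{-6}$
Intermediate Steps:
$o = 205$
$\frac{1}{o - 841669} = \frac{1}{205 - 841669} = \frac{1}{-841464} = - \frac{1}{841464}$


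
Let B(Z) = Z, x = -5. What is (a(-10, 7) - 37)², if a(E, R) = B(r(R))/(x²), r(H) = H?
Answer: 842724/625 ≈ 1348.4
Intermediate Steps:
a(E, R) = R/25 (a(E, R) = R/((-5)²) = R/25)
(a(-10, 7) - 37)² = ((1/25)*7 - 37)² = (7/25 - 37)² = (-918/25)² = 842724/625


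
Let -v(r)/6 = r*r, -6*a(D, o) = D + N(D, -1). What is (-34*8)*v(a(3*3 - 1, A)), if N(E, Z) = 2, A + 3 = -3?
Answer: 13600/3 ≈ 4533.3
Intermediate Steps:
A = -6 (A = -3 - 3 = -6)
a(D, o) = -⅓ - D/6 (a(D, o) = -(D + 2)/6 = -(2 + D)/6 = -⅓ - D/6)
v(r) = -6*r² (v(r) = -6*r*r = -6*r²)
(-34*8)*v(a(3*3 - 1, A)) = (-34*8)*(-6*(-⅓ - (3*3 - 1)/6)²) = -(-1632)*(-⅓ - (9 - 1)/6)² = -(-1632)*(-⅓ - ⅙*8)² = -(-1632)*(-⅓ - 4/3)² = -(-1632)*(-5/3)² = -(-1632)*25/9 = -272*(-50/3) = 13600/3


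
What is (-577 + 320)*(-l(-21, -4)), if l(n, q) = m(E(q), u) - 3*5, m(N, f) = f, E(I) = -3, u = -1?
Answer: -4112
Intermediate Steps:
l(n, q) = -16 (l(n, q) = -1 - 3*5 = -1 - 15 = -16)
(-577 + 320)*(-l(-21, -4)) = (-577 + 320)*(-1*(-16)) = -257*16 = -4112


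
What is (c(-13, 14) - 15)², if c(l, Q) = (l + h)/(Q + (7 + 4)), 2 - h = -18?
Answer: 135424/625 ≈ 216.68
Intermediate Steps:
h = 20 (h = 2 - 1*(-18) = 2 + 18 = 20)
c(l, Q) = (20 + l)/(11 + Q) (c(l, Q) = (l + 20)/(Q + (7 + 4)) = (20 + l)/(Q + 11) = (20 + l)/(11 + Q))
(c(-13, 14) - 15)² = ((20 - 13)/(11 + 14) - 15)² = (7/25 - 15)² = (-368/25)² = 135424/625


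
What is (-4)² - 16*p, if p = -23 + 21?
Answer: 48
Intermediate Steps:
p = -2
(-4)² - 16*p = (-4)² - 16*(-2) = 16 + 32 = 48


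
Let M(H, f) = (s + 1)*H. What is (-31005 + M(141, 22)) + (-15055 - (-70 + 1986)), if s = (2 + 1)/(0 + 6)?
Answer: -95529/2 ≈ -47765.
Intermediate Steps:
s = ½ (s = 3/6 = 3*(⅙) = ½ ≈ 0.50000)
M(H, f) = 3*H/2 (M(H, f) = (½ + 1)*H = 3*H/2)
(-31005 + M(141, 22)) + (-15055 - (-70 + 1986)) = (-31005 + (3/2)*141) + (-15055 - (-70 + 1986)) = (-31005 + 423/2) + (-15055 - 1*1916) = -61587/2 + (-15055 - 1916) = -61587/2 - 16971 = -95529/2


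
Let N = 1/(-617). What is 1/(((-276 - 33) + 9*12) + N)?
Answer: -617/124018 ≈ -0.0049751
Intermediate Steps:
N = -1/617 ≈ -0.0016207
1/(((-276 - 33) + 9*12) + N) = 1/(((-276 - 33) + 9*12) - 1/617) = 1/((-309 + 108) - 1/617) = 1/(-201 - 1/617) = 1/(-124018/617) = -617/124018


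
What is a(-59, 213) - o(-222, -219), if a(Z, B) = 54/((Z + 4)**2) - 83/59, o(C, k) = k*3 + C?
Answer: 156631636/178475 ≈ 877.61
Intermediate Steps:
o(C, k) = C + 3*k (o(C, k) = 3*k + C = C + 3*k)
a(Z, B) = -83/59 + 54/(4 + Z)**2 (a(Z, B) = 54/((4 + Z)**2) - 83*1/59 = 54/(4 + Z)**2 - 83/59 = -83/59 + 54/(4 + Z)**2)
a(-59, 213) - o(-222, -219) = (-83/59 + 54/(4 - 59)**2) - (-222 + 3*(-219)) = (-83/59 + 54/(-55)**2) - (-222 - 657) = (-83/59 + 54*(1/3025)) - 1*(-879) = (-83/59 + 54/3025) + 879 = -247889/178475 + 879 = 156631636/178475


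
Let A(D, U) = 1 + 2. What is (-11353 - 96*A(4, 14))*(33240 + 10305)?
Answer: -506907345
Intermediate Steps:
A(D, U) = 3
(-11353 - 96*A(4, 14))*(33240 + 10305) = (-11353 - 96*3)*(33240 + 10305) = (-11353 - 288)*43545 = -11641*43545 = -506907345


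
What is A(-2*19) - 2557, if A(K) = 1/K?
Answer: -97167/38 ≈ -2557.0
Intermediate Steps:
A(-2*19) - 2557 = 1/(-2*19) - 2557 = 1/(-38) - 2557 = -1/38 - 2557 = -97167/38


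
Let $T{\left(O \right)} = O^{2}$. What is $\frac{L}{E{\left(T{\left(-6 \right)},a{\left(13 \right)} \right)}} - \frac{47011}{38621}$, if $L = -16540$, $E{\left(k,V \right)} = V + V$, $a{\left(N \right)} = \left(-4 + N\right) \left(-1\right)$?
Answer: $\frac{318972571}{347589} \approx 917.67$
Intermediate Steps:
$a{\left(N \right)} = 4 - N$
$E{\left(k,V \right)} = 2 V$
$\frac{L}{E{\left(T{\left(-6 \right)},a{\left(13 \right)} \right)}} - \frac{47011}{38621} = - \frac{16540}{2 \left(4 - 13\right)} - \frac{47011}{38621} = - \frac{16540}{2 \left(-9\right)} - \frac{47011}{38621} = - \frac{16540}{-18} - \frac{47011}{38621} = \left(-16540\right) \left(- \frac{1}{18}\right) - \frac{47011}{38621} = \frac{8270}{9} - \frac{47011}{38621} = \frac{318972571}{347589}$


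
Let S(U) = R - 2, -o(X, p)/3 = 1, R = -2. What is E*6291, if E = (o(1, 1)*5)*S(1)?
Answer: 377460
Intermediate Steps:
o(X, p) = -3 (o(X, p) = -3*1 = -3)
S(U) = -4 (S(U) = -2 - 2 = -4)
E = 60 (E = -3*5*(-4) = -15*(-4) = 60)
E*6291 = 60*6291 = 377460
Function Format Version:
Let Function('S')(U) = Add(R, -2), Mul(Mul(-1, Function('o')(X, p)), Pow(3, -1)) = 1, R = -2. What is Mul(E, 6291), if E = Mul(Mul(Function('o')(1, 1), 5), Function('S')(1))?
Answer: 377460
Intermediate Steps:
Function('o')(X, p) = -3 (Function('o')(X, p) = Mul(-3, 1) = -3)
Function('S')(U) = -4 (Function('S')(U) = Add(-2, -2) = -4)
E = 60 (E = Mul(Mul(-3, 5), -4) = Mul(-15, -4) = 60)
Mul(E, 6291) = Mul(60, 6291) = 377460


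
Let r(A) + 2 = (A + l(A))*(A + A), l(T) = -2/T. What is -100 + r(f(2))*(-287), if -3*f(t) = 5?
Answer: 248/9 ≈ 27.556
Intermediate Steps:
f(t) = -5/3 (f(t) = -⅓*5 = -5/3)
r(A) = -2 + 2*A*(A - 2/A) (r(A) = -2 + (A - 2/A)*(A + A) = -2 + (A - 2/A)*(2*A) = -2 + 2*A*(A - 2/A))
-100 + r(f(2))*(-287) = -100 + (-6 + 2*(-5/3)²)*(-287) = -100 + (-6 + 2*(25/9))*(-287) = -100 + (-6 + 50/9)*(-287) = -100 - 4/9*(-287) = -100 + 1148/9 = 248/9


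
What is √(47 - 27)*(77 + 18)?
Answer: 190*√5 ≈ 424.85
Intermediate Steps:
√(47 - 27)*(77 + 18) = √20*95 = (2*√5)*95 = 190*√5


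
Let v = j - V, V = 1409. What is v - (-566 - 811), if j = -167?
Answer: -199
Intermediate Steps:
v = -1576 (v = -167 - 1*1409 = -167 - 1409 = -1576)
v - (-566 - 811) = -1576 - (-566 - 811) = -1576 - 1*(-1377) = -1576 + 1377 = -199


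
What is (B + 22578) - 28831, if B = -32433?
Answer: -38686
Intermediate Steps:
(B + 22578) - 28831 = (-32433 + 22578) - 28831 = -9855 - 28831 = -38686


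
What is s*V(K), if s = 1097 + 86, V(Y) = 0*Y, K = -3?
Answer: 0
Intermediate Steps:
V(Y) = 0
s = 1183
s*V(K) = 1183*0 = 0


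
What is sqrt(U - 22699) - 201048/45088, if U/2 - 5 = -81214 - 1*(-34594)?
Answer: -25131/5636 + 3*I*sqrt(12881) ≈ -4.459 + 340.48*I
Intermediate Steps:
U = -93230 (U = 10 + 2*(-81214 - 1*(-34594)) = 10 + 2*(-81214 + 34594) = 10 + 2*(-46620) = 10 - 93240 = -93230)
sqrt(U - 22699) - 201048/45088 = sqrt(-93230 - 22699) - 201048/45088 = sqrt(-115929) - 201048/45088 = 3*I*sqrt(12881) - 1*25131/5636 = 3*I*sqrt(12881) - 25131/5636 = -25131/5636 + 3*I*sqrt(12881)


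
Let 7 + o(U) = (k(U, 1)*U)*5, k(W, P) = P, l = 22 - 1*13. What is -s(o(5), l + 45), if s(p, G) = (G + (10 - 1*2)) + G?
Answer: -116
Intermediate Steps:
l = 9 (l = 22 - 13 = 9)
o(U) = -7 + 5*U (o(U) = -7 + (1*U)*5 = -7 + U*5 = -7 + 5*U)
s(p, G) = 8 + 2*G (s(p, G) = (G + (10 - 2)) + G = (G + 8) + G = (8 + G) + G = 8 + 2*G)
-s(o(5), l + 45) = -(8 + 2*(9 + 45)) = -(8 + 2*54) = -(8 + 108) = -1*116 = -116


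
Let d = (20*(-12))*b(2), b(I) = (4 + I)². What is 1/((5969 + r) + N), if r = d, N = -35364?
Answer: -1/38035 ≈ -2.6292e-5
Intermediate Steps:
d = -8640 (d = (20*(-12))*(4 + 2)² = -240*6² = -240*36 = -8640)
r = -8640
1/((5969 + r) + N) = 1/((5969 - 8640) - 35364) = 1/(-2671 - 35364) = 1/(-38035) = -1/38035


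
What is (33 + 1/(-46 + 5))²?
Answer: 1827904/1681 ≈ 1087.4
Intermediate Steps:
(33 + 1/(-46 + 5))² = (33 + 1/(-41))² = (33 - 1/41)² = (1352/41)² = 1827904/1681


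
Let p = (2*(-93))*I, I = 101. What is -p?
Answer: 18786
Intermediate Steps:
p = -18786 (p = (2*(-93))*101 = -186*101 = -18786)
-p = -1*(-18786) = 18786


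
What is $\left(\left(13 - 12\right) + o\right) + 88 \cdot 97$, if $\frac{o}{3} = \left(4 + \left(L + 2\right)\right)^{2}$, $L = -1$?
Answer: $8612$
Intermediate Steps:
$o = 75$ ($o = 3 \left(4 + \left(-1 + 2\right)\right)^{2} = 3 \left(4 + 1\right)^{2} = 3 \cdot 5^{2} = 3 \cdot 25 = 75$)
$\left(\left(13 - 12\right) + o\right) + 88 \cdot 97 = \left(\left(13 - 12\right) + 75\right) + 88 \cdot 97 = \left(1 + 75\right) + 8536 = 76 + 8536 = 8612$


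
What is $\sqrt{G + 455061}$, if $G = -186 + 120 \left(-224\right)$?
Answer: $3 \sqrt{47555} \approx 654.21$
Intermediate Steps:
$G = -27066$ ($G = -186 - 26880 = -27066$)
$\sqrt{G + 455061} = \sqrt{-27066 + 455061} = \sqrt{427995} = 3 \sqrt{47555}$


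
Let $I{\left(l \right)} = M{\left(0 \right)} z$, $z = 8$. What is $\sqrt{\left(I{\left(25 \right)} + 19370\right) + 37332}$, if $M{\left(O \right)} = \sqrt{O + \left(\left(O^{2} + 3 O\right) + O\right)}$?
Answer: $\sqrt{56702} \approx 238.12$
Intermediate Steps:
$M{\left(O \right)} = \sqrt{O^{2} + 5 O}$ ($M{\left(O \right)} = \sqrt{O + \left(O^{2} + 4 O\right)} = \sqrt{O^{2} + 5 O}$)
$I{\left(l \right)} = 0$ ($I{\left(l \right)} = \sqrt{0 \left(5 + 0\right)} 8 = \sqrt{0 \cdot 5} \cdot 8 = \sqrt{0} \cdot 8 = 0 \cdot 8 = 0$)
$\sqrt{\left(I{\left(25 \right)} + 19370\right) + 37332} = \sqrt{\left(0 + 19370\right) + 37332} = \sqrt{19370 + 37332} = \sqrt{56702}$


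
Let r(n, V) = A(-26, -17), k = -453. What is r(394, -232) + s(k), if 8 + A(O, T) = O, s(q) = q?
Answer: -487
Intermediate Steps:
A(O, T) = -8 + O
r(n, V) = -34 (r(n, V) = -8 - 26 = -34)
r(394, -232) + s(k) = -34 - 453 = -487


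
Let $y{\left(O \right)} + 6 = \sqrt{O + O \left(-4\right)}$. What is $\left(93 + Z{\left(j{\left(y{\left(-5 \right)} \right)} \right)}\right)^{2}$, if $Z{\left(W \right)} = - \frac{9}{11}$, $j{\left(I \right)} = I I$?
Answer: $\frac{1028196}{121} \approx 8497.5$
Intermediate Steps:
$y{\left(O \right)} = -6 + \sqrt{3} \sqrt{- O}$ ($y{\left(O \right)} = -6 + \sqrt{O + O \left(-4\right)} = -6 + \sqrt{O - 4 O} = -6 + \sqrt{- 3 O} = -6 + \sqrt{3} \sqrt{- O}$)
$j{\left(I \right)} = I^{2}$
$Z{\left(W \right)} = - \frac{9}{11}$ ($Z{\left(W \right)} = \left(-9\right) \frac{1}{11} = - \frac{9}{11}$)
$\left(93 + Z{\left(j{\left(y{\left(-5 \right)} \right)} \right)}\right)^{2} = \left(93 - \frac{9}{11}\right)^{2} = \left(\frac{1014}{11}\right)^{2} = \frac{1028196}{121}$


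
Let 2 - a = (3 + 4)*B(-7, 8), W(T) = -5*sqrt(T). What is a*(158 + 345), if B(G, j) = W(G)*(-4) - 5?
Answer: 18611 - 70420*I*sqrt(7) ≈ 18611.0 - 1.8631e+5*I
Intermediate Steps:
B(G, j) = -5 + 20*sqrt(G) (B(G, j) = -5*sqrt(G)*(-4) - 5 = 20*sqrt(G) - 5 = -5 + 20*sqrt(G))
a = 37 - 140*I*sqrt(7) (a = 2 - (3 + 4)*(-5 + 20*sqrt(-7)) = 2 - 7*(-5 + 20*(I*sqrt(7))) = 2 - 7*(-5 + 20*I*sqrt(7)) = 2 - (-35 + 140*I*sqrt(7)) = 2 + (35 - 140*I*sqrt(7)) = 37 - 140*I*sqrt(7) ≈ 37.0 - 370.41*I)
a*(158 + 345) = (37 - 140*I*sqrt(7))*(158 + 345) = (37 - 140*I*sqrt(7))*503 = 18611 - 70420*I*sqrt(7)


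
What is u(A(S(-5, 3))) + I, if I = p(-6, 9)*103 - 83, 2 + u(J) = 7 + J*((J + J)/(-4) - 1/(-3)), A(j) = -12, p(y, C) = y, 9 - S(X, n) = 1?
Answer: -772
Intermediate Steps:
S(X, n) = 8 (S(X, n) = 9 - 1*1 = 9 - 1 = 8)
u(J) = 5 + J*(⅓ - J/2) (u(J) = -2 + (7 + J*((J + J)/(-4) - 1/(-3))) = -2 + (7 + J*((2*J)*(-¼) - 1*(-⅓))) = -2 + (7 + J*(-J/2 + ⅓)) = -2 + (7 + J*(⅓ - J/2)) = 5 + J*(⅓ - J/2))
I = -701 (I = -6*103 - 83 = -618 - 83 = -701)
u(A(S(-5, 3))) + I = (5 - ½*(-12)² + (⅓)*(-12)) - 701 = (5 - ½*144 - 4) - 701 = (5 - 72 - 4) - 701 = -71 - 701 = -772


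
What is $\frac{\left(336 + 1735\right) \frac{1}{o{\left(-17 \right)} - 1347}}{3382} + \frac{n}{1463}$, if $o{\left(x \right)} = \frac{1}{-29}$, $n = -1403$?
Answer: $- \frac{513696501}{535411184} \approx -0.95944$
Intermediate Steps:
$o{\left(x \right)} = - \frac{1}{29}$
$\frac{\left(336 + 1735\right) \frac{1}{o{\left(-17 \right)} - 1347}}{3382} + \frac{n}{1463} = \frac{\left(336 + 1735\right) \frac{1}{- \frac{1}{29} - 1347}}{3382} - \frac{1403}{1463} = \frac{2071}{- \frac{39064}{29}} \cdot \frac{1}{3382} - \frac{1403}{1463} = 2071 \left(- \frac{29}{39064}\right) \frac{1}{3382} - \frac{1403}{1463} = \left(- \frac{3161}{2056}\right) \frac{1}{3382} - \frac{1403}{1463} = - \frac{3161}{6953392} - \frac{1403}{1463} = - \frac{513696501}{535411184}$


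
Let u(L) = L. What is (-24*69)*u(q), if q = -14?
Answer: 23184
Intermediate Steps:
(-24*69)*u(q) = -24*69*(-14) = -1656*(-14) = 23184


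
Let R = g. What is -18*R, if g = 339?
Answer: -6102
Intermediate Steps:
R = 339
-18*R = -18*339 = -1*6102 = -6102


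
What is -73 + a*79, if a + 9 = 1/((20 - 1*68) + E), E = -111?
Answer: -124735/159 ≈ -784.50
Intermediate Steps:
a = -1432/159 (a = -9 + 1/((20 - 1*68) - 111) = -9 + 1/((20 - 68) - 111) = -9 + 1/(-48 - 111) = -9 + 1/(-159) = -9 - 1/159 = -1432/159 ≈ -9.0063)
-73 + a*79 = -73 - 1432/159*79 = -73 - 113128/159 = -124735/159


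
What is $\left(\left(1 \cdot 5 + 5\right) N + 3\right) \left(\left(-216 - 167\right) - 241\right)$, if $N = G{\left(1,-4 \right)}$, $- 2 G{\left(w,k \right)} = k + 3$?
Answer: $-4992$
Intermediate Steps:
$G{\left(w,k \right)} = - \frac{3}{2} - \frac{k}{2}$ ($G{\left(w,k \right)} = - \frac{k + 3}{2} = - \frac{3 + k}{2} = - \frac{3}{2} - \frac{k}{2}$)
$N = \frac{1}{2}$ ($N = - \frac{3}{2} - -2 = - \frac{3}{2} + 2 = \frac{1}{2} \approx 0.5$)
$\left(\left(1 \cdot 5 + 5\right) N + 3\right) \left(\left(-216 - 167\right) - 241\right) = \left(\left(1 \cdot 5 + 5\right) \frac{1}{2} + 3\right) \left(\left(-216 - 167\right) - 241\right) = \left(\left(5 + 5\right) \frac{1}{2} + 3\right) \left(\left(-216 - 167\right) - 241\right) = \left(10 \cdot \frac{1}{2} + 3\right) \left(-383 - 241\right) = \left(5 + 3\right) \left(-624\right) = 8 \left(-624\right) = -4992$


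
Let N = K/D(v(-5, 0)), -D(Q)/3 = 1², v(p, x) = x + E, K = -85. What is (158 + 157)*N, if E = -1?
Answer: 8925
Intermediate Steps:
v(p, x) = -1 + x (v(p, x) = x - 1 = -1 + x)
D(Q) = -3 (D(Q) = -3*1² = -3*1 = -3)
N = 85/3 (N = -85/(-3) = -85*(-⅓) = 85/3 ≈ 28.333)
(158 + 157)*N = (158 + 157)*(85/3) = 315*(85/3) = 8925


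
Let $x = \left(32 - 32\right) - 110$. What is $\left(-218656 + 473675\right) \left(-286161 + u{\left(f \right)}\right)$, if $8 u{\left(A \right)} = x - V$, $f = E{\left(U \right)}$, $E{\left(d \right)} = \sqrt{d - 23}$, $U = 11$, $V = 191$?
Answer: $- \frac{583888697191}{8} \approx -7.2986 \cdot 10^{10}$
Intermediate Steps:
$x = -110$ ($x = 0 - 110 = -110$)
$E{\left(d \right)} = \sqrt{-23 + d}$
$f = 2 i \sqrt{3}$ ($f = \sqrt{-23 + 11} = \sqrt{-12} = 2 i \sqrt{3} \approx 3.4641 i$)
$u{\left(A \right)} = - \frac{301}{8}$ ($u{\left(A \right)} = \frac{-110 - 191}{8} = \frac{1}{8} \left(-301\right) = - \frac{301}{8}$)
$\left(-218656 + 473675\right) \left(-286161 + u{\left(f \right)}\right) = \left(-218656 + 473675\right) \left(-286161 - \frac{301}{8}\right) = 255019 \left(- \frac{2289589}{8}\right) = - \frac{583888697191}{8}$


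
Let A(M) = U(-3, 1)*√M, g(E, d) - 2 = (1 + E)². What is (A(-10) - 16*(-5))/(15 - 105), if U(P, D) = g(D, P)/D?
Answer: -8/9 - I*√10/15 ≈ -0.88889 - 0.21082*I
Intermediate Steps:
g(E, d) = 2 + (1 + E)²
U(P, D) = (2 + (1 + D)²)/D
A(M) = 6*√M (A(M) = ((2 + (1 + 1)²)/1)*√M = (1*(2 + 2²))*√M = (1*(2 + 4))*√M = (1*6)*√M = 6*√M)
(A(-10) - 16*(-5))/(15 - 105) = (6*√(-10) - 16*(-5))/(15 - 105) = (6*(I*√10) + 80)/(-90) = (6*I*√10 + 80)*(-1/90) = (80 + 6*I*√10)*(-1/90) = -8/9 - I*√10/15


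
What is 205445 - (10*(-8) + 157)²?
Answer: 199516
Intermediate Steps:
205445 - (10*(-8) + 157)² = 205445 - (-80 + 157)² = 205445 - 1*77² = 205445 - 1*5929 = 205445 - 5929 = 199516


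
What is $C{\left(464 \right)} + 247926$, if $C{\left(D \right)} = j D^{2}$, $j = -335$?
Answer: $-71876234$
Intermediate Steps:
$C{\left(D \right)} = - 335 D^{2}$
$C{\left(464 \right)} + 247926 = - 335 \cdot 464^{2} + 247926 = \left(-335\right) 215296 + 247926 = -72124160 + 247926 = -71876234$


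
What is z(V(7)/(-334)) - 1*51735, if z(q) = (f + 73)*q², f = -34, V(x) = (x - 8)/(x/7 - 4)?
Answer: -17314048967/334668 ≈ -51735.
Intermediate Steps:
V(x) = (-8 + x)/(-4 + x/7) (V(x) = (-8 + x)/(x*(⅐) - 4) = (-8 + x)/(x/7 - 4) = (-8 + x)/(-4 + x/7))
z(q) = 39*q² (z(q) = (-34 + 73)*q² = 39*q²)
z(V(7)/(-334)) - 1*51735 = 39*((7*(-8 + 7)/(-28 + 7))/(-334))² - 1*51735 = 39*((7*(-1)/(-21))*(-1/334))² - 51735 = 39*((7*(-1/21)*(-1))*(-1/334))² - 51735 = 39*((⅓)*(-1/334))² - 51735 = 39*(-1/1002)² - 51735 = 39*(1/1004004) - 51735 = 13/334668 - 51735 = -17314048967/334668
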